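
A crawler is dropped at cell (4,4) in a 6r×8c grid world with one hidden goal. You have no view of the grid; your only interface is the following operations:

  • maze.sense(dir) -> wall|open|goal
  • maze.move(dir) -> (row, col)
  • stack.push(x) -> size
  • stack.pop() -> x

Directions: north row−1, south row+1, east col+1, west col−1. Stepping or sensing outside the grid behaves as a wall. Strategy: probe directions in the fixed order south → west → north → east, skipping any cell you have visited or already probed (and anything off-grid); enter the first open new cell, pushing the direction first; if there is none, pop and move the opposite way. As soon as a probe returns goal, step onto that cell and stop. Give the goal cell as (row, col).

==> sense(dir: south)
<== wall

==> sense(dir: west)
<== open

==> push(x: west)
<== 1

==> move(dir: west)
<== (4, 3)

==> sense(dir: south)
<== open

==> push(x: south)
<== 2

==> move(dir: south)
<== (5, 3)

==> sense(dir: west)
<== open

==> push(x: west)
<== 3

==> move(dir: west)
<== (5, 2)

==> sense(dir: west)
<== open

==> push(x: west)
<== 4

==> move(dir: west)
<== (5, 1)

==> sense(dir: west)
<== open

==> push(x: west)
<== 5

==> move(dir: west)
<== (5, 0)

==> sense(dir: north)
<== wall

==> pop()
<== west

==> move(dir: east)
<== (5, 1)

==> sense(dir: north)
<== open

==> push(x: north)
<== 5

==> move(dir: north)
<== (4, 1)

==> sense(dir: north)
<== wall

==> sense(dir: east)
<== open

==> push(x: east)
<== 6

==> move(dir: east)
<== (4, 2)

==> sense(dir: north)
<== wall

==> pop()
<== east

==> move(dir: west)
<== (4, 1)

==> pop()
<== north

==> move(dir: south)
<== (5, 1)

==> pop()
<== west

==> move(dir: east)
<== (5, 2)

==> pop()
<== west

==> move(dir: east)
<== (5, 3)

==> pop()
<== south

==> move(dir: north)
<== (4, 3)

==> sense(dir: north)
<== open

==> push(x: north)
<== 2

==> move(dir: north)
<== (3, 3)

==> sense(dir: north)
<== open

==> push(x: north)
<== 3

==> move(dir: north)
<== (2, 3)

==> sense(dir: west)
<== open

==> push(x: west)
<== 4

==> move(dir: west)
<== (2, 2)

==> sense(dir: west)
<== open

==> push(x: west)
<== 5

==> move(dir: west)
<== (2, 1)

==> sense(dir: west)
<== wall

==> sense(dir: north)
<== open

==> push(x: north)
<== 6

==> move(dir: north)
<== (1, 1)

==> sense(dir: west)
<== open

==> push(x: west)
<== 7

==> move(dir: west)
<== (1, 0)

==> sense(dir: north)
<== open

==> push(x: north)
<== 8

==> move(dir: north)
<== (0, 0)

==> sense(dir: east)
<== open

==> push(x: east)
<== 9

==> move(dir: east)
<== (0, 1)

==> sense(dir: east)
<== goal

==> move(dir: east)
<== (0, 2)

Answer: (0, 2)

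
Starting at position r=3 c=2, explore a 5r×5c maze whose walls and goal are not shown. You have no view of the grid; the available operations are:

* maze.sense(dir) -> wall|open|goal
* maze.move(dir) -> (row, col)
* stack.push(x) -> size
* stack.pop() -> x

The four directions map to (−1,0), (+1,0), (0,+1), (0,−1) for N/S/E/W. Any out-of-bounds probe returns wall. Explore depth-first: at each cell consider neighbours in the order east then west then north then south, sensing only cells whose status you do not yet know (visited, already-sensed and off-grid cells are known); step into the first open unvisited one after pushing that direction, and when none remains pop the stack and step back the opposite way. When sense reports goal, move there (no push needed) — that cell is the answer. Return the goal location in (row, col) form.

% sense dir→east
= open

% push x→east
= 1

% move dir→east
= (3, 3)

% sense dir→east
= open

% push x→east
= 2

% move dir→east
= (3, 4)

% sense dir→north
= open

% push x→north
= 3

% move dir→north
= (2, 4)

% sense dir→west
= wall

% sense dir→north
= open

% push x→north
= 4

% move dir→north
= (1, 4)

% sense dir→west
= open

% push x→west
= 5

% move dir→west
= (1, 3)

% sense dir→west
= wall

% sense dir→north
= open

% push x→north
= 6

% move dir→north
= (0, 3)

% sense dir→east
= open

% push x→east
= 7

% move dir→east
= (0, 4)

% pop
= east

% move dir→west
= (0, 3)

% sense dir→west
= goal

% move dir→west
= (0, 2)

Answer: (0, 2)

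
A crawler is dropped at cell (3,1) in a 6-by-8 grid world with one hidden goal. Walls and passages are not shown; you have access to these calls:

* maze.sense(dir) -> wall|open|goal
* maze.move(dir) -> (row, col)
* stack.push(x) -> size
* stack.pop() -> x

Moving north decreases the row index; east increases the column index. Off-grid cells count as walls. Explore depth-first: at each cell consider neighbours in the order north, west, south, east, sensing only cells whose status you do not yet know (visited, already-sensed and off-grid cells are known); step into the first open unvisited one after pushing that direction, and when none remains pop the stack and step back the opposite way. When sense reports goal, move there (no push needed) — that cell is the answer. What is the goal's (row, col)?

-> maze.sense(dir: north)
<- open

-> stack.push(x: north)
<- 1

-> maze.move(dir: north)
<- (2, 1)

-> maze.sense(dir: north)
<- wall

-> maze.sense(dir: west)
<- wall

-> maze.sense(dir: east)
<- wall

-> stack.pop()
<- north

-> maze.move(dir: south)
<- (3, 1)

-> maze.sense(dir: west)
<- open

-> stack.push(x: west)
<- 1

-> maze.move(dir: west)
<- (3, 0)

-> maze.sense(dir: south)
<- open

-> stack.push(x: south)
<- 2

-> maze.move(dir: south)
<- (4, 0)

-> maze.sense(dir: south)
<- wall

-> maze.sense(dir: east)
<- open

-> stack.push(x: east)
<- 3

-> maze.move(dir: east)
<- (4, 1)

-> maze.sense(dir: south)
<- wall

-> maze.sense(dir: east)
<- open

-> stack.push(x: east)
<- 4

-> maze.move(dir: east)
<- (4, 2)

-> maze.sense(dir: north)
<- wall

-> maze.sense(dir: south)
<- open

-> stack.push(x: south)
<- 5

-> maze.move(dir: south)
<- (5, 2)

-> maze.sense(dir: east)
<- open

-> stack.push(x: east)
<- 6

-> maze.move(dir: east)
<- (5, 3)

-> maze.sense(dir: north)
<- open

-> stack.push(x: north)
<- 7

-> maze.move(dir: north)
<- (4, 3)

-> maze.sense(dir: north)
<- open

-> stack.push(x: north)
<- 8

-> maze.move(dir: north)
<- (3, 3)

-> maze.sense(dir: north)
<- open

-> stack.push(x: north)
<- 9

-> maze.move(dir: north)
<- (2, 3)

-> maze.sense(dir: north)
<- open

-> stack.push(x: north)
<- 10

-> maze.move(dir: north)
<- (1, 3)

-> maze.sense(dir: north)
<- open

-> stack.push(x: north)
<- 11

-> maze.move(dir: north)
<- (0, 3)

-> maze.sense(dir: west)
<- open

-> stack.push(x: west)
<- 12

-> maze.move(dir: west)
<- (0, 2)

-> maze.sense(dir: west)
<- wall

-> maze.sense(dir: south)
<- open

-> stack.push(x: south)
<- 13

-> maze.move(dir: south)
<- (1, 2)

-> stack.pop()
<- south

-> maze.move(dir: north)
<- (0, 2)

-> stack.pop()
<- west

-> maze.move(dir: east)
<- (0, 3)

-> maze.sense(dir: east)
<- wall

-> stack.pop()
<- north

-> maze.move(dir: south)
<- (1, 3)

-> maze.sense(dir: east)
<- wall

-> stack.pop()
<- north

-> maze.move(dir: south)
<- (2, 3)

-> maze.sense(dir: east)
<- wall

-> stack.pop()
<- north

-> maze.move(dir: south)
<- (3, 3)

-> maze.sense(dir: east)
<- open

-> stack.push(x: east)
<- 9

-> maze.move(dir: east)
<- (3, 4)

-> maze.sense(dir: south)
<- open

-> stack.push(x: south)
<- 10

-> maze.move(dir: south)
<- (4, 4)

-> maze.sense(dir: south)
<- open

-> stack.push(x: south)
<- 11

-> maze.move(dir: south)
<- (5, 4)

-> maze.sense(dir: east)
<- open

-> stack.push(x: east)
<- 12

-> maze.move(dir: east)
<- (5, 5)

-> maze.sense(dir: north)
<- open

-> stack.push(x: north)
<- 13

-> maze.move(dir: north)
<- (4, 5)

-> maze.sense(dir: north)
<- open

-> stack.push(x: north)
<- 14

-> maze.move(dir: north)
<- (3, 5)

-> maze.sense(dir: north)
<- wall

-> maze.sense(dir: east)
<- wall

-> stack.pop()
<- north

-> maze.move(dir: south)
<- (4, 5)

-> maze.sense(dir: east)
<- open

-> stack.push(x: east)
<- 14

-> maze.move(dir: east)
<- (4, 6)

-> maze.sense(dir: south)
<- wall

-> maze.sense(dir: east)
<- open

-> stack.push(x: east)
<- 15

-> maze.move(dir: east)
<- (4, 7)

-> maze.sense(dir: north)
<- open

-> stack.push(x: north)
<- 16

-> maze.move(dir: north)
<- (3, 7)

-> maze.sense(dir: north)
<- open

-> stack.push(x: north)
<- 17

-> maze.move(dir: north)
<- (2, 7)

-> maze.sense(dir: north)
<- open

-> stack.push(x: north)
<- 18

-> maze.move(dir: north)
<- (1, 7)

-> maze.sense(dir: north)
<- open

-> stack.push(x: north)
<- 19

-> maze.move(dir: north)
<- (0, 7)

-> maze.sense(dir: west)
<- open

-> stack.push(x: west)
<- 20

-> maze.move(dir: west)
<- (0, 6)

-> maze.sense(dir: west)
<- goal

-> maze.move(dir: west)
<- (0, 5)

Answer: (0, 5)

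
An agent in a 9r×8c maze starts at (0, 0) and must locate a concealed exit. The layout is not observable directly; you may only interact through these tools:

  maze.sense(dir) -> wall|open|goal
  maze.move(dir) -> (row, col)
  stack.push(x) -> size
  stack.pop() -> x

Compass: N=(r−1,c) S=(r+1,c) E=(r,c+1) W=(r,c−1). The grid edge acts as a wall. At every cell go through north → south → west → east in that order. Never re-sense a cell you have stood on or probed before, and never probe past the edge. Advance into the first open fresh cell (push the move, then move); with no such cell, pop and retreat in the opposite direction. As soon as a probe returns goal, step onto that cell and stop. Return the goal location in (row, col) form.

Next I call sense passing dir='south', and observe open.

I try push passing x='south', — result: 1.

Then move passing dir='south', → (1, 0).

Then sense passing dir='south', and get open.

I call push passing x='south', which returns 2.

Now I run move passing dir='south', giving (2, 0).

Then sense passing dir='south', and get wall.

Now I run sense passing dir='east', : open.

I invoke push passing x='east', and observe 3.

Now I run move passing dir='east', giving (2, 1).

Using sense passing dir='north', — result: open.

Next I call push passing x='north', : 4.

Calling move passing dir='north', : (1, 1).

I use sense passing dir='north', which returns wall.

I call sense passing dir='east', : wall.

I run pop(), : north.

Calling move passing dir='south', — result: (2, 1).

Using sense passing dir='south', and observe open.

I invoke push passing x='south', giving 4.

Calling move passing dir='south', giving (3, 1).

I try sense passing dir='south', — result: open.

I invoke push passing x='south', and get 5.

Then move passing dir='south', which returns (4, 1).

Then sense passing dir='south', yielding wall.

Then sense passing dir='west', : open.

I use push passing x='west', and see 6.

I use move passing dir='west', yielding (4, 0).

I run sense passing dir='south', giving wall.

I run pop, and get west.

Now I run move passing dir='east', giving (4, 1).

Invoking sense passing dir='east', giving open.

Next I call push passing x='east', → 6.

Now I run move passing dir='east', which returns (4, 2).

Next I call sense passing dir='north', — result: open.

Now I run push passing x='north', which returns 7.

Then move passing dir='north', and get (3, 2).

Next I call sense passing dir='north', — result: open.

Using push passing x='north', yielding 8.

Invoking move passing dir='north', : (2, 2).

Next I call sense passing dir='east', and get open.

Using push passing x='east', and observe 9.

Now I run move passing dir='east', and get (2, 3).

Calling sense passing dir='north', — result: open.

I call push passing x='north', giving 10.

Calling move passing dir='north', → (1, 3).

Next I call sense passing dir='north', giving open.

Invoking push passing x='north', and get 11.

Next I call move passing dir='north', and get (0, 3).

I use sense passing dir='west', which returns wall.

I call sense passing dir='east', and observe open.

I run push passing x='east', and get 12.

Invoking move passing dir='east', which returns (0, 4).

I try sense passing dir='south', → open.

Now I run push passing x='south', yielding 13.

I invoke move passing dir='south', : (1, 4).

Using sense passing dir='south', yielding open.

I run push passing x='south', — result: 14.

I try move passing dir='south', and see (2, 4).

I call sense passing dir='south', : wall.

I try sense passing dir='east', : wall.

Then pop, giving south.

I use move passing dir='north', and see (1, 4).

I run sense passing dir='east', which returns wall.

Invoking pop(), yielding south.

I use move passing dir='north', giving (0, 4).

I call sense passing dir='east', — result: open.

I run push passing x='east', giving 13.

Next I call move passing dir='east', yielding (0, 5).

I invoke sense passing dir='east', and see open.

I call push passing x='east', — result: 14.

Then move passing dir='east', which returns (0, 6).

I use sense passing dir='south', which returns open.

I invoke push passing x='south', and get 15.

Calling move passing dir='south', yielding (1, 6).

I invoke sense passing dir='south', and see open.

Next I call push passing x='south', which returns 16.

Then move passing dir='south', and observe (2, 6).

Now I run sense passing dir='south', yielding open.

Next I call push passing x='south', → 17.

I call move passing dir='south', : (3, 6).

I invoke sense passing dir='south', giving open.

I call push passing x='south', → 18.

I run move passing dir='south', → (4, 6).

I try sense passing dir='south', and get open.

I run push passing x='south', giving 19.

Calling move passing dir='south', which returns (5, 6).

I try sense passing dir='south', giving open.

I use push passing x='south', yielding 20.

Next I call move passing dir='south', — result: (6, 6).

Using sense passing dir='south', and observe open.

Next I call push passing x='south', yielding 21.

Calling move passing dir='south', yielding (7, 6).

Next I call sense passing dir='south', → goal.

I call move passing dir='south', yielding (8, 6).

Answer: (8, 6)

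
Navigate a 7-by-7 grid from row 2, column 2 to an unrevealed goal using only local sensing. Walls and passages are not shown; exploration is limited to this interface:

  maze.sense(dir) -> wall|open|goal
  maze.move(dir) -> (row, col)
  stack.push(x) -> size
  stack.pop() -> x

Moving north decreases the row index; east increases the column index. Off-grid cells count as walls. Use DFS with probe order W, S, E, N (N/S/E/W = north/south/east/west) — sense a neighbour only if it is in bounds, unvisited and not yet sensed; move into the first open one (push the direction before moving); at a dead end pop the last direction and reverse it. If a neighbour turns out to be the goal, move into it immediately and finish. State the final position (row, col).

% sense dir→west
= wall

% sense dir→south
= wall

% sense dir→east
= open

% push x→east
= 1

% move dir→east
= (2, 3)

% sense dir→south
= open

% push x→south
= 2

% move dir→south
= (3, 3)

% sense dir→south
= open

% push x→south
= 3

% move dir→south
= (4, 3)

% sense dir→west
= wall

% sense dir→south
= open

% push x→south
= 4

% move dir→south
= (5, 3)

% sense dir→west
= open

% push x→west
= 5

% move dir→west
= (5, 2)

% sense dir→west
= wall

% sense dir→south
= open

% push x→south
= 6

% move dir→south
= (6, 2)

% sense dir→west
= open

% push x→west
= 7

% move dir→west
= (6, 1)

% sense dir→west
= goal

% move dir→west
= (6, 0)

Answer: (6, 0)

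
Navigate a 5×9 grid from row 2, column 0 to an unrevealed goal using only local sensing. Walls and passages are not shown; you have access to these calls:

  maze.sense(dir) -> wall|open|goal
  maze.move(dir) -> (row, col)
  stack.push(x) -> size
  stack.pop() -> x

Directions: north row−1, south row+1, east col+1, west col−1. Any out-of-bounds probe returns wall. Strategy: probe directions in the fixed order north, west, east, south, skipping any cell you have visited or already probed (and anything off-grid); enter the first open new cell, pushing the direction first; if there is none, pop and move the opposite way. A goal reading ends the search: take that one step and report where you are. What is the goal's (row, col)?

> maze.sense dir→north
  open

> stack.push x→north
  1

> maze.move dir→north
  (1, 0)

> maze.sense dir→north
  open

> stack.push x→north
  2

> maze.move dir→north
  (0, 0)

> maze.sense dir→east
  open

> stack.push x→east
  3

> maze.move dir→east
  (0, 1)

> maze.sense dir→east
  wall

> maze.sense dir→south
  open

> stack.push x→south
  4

> maze.move dir→south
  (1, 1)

> maze.sense dir→east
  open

> stack.push x→east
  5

> maze.move dir→east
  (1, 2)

> maze.sense dir→east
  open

> stack.push x→east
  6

> maze.move dir→east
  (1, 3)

> maze.sense dir→north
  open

> stack.push x→north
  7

> maze.move dir→north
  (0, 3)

> maze.sense dir→east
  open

> stack.push x→east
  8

> maze.move dir→east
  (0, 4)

> maze.sense dir→east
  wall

> maze.sense dir→south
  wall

> stack.pop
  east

> maze.move dir→west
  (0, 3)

> stack.pop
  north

> maze.move dir→south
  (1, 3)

> maze.sense dir→south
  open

> stack.push x→south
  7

> maze.move dir→south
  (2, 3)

> maze.sense dir→west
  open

> stack.push x→west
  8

> maze.move dir→west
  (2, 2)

> maze.sense dir→west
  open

> stack.push x→west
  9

> maze.move dir→west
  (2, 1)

> maze.sense dir→south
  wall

> stack.pop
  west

> maze.move dir→east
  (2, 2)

> maze.sense dir→south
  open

> stack.push x→south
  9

> maze.move dir→south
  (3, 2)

> maze.sense dir→east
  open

> stack.push x→east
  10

> maze.move dir→east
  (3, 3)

> maze.sense dir→east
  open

> stack.push x→east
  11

> maze.move dir→east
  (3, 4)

> maze.sense dir→north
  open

> stack.push x→north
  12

> maze.move dir→north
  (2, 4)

> maze.sense dir→east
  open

> stack.push x→east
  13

> maze.move dir→east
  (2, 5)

> maze.sense dir→north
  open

> stack.push x→north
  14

> maze.move dir→north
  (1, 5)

> maze.sense dir→east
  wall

> stack.pop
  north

> maze.move dir→south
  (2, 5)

> maze.sense dir→east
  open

> stack.push x→east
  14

> maze.move dir→east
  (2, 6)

> maze.sense dir→east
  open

> stack.push x→east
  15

> maze.move dir→east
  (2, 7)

> maze.sense dir→north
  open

> stack.push x→north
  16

> maze.move dir→north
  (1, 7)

> maze.sense dir→north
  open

> stack.push x→north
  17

> maze.move dir→north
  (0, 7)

> maze.sense dir→west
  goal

> maze.move dir→west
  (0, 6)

Answer: (0, 6)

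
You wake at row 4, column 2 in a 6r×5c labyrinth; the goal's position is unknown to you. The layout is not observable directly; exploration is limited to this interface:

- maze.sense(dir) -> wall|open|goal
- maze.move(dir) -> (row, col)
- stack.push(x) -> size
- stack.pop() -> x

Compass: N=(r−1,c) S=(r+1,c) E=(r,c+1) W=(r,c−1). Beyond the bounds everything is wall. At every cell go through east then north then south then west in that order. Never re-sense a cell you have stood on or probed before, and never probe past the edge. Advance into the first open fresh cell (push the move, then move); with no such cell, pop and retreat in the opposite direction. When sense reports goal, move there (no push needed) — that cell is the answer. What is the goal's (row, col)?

// 1. sense(dir→east) -> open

// 2. push(x→east) -> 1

// 3. move(dir→east) -> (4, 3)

// 4. sense(dir→east) -> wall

// 5. sense(dir→north) -> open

// 6. push(x→north) -> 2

// 7. move(dir→north) -> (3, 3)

// 8. sense(dir→east) -> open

// 9. push(x→east) -> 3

// 10. move(dir→east) -> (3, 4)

// 11. sense(dir→north) -> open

// 12. push(x→north) -> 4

// 13. move(dir→north) -> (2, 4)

// 14. sense(dir→north) -> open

// 15. push(x→north) -> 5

// 16. move(dir→north) -> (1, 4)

// 17. sense(dir→north) -> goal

// 18. move(dir→north) -> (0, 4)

Answer: (0, 4)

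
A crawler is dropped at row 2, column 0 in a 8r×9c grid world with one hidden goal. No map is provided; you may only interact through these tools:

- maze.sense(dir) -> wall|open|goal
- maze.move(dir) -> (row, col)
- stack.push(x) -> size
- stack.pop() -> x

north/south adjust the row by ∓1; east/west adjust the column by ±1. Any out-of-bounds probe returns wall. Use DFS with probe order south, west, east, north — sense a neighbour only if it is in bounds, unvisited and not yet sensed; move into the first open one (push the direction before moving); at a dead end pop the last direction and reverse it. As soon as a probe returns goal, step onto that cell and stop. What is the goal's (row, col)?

-> maze.sense(dir='south')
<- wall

-> maze.sense(dir='east')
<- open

-> stack.push(x='east')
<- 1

-> maze.move(dir='east')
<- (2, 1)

-> maze.sense(dir='south')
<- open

-> stack.push(x='south')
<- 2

-> maze.move(dir='south')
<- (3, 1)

-> maze.sense(dir='south')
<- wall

-> maze.sense(dir='east')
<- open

-> stack.push(x='east')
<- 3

-> maze.move(dir='east')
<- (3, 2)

-> maze.sense(dir='south')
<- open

-> stack.push(x='south')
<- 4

-> maze.move(dir='south')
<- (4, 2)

-> maze.sense(dir='south')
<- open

-> stack.push(x='south')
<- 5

-> maze.move(dir='south')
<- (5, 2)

-> maze.sense(dir='south')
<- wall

-> maze.sense(dir='west')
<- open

-> stack.push(x='west')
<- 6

-> maze.move(dir='west')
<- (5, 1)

-> maze.sense(dir='south')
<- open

-> stack.push(x='south')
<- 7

-> maze.move(dir='south')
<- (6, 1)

-> maze.sense(dir='south')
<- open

-> stack.push(x='south')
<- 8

-> maze.move(dir='south')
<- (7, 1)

-> maze.sense(dir='west')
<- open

-> stack.push(x='west')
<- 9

-> maze.move(dir='west')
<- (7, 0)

-> maze.sense(dir='north')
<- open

-> stack.push(x='north')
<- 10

-> maze.move(dir='north')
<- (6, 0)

-> maze.sense(dir='north')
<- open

-> stack.push(x='north')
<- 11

-> maze.move(dir='north')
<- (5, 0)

-> maze.sense(dir='north')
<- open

-> stack.push(x='north')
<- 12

-> maze.move(dir='north')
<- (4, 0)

-> stack.pop()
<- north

-> maze.move(dir='south')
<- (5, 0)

-> stack.pop()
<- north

-> maze.move(dir='south')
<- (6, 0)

-> stack.pop()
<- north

-> maze.move(dir='south')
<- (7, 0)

-> stack.pop()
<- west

-> maze.move(dir='east')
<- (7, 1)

-> maze.sense(dir='east')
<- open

-> stack.push(x='east')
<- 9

-> maze.move(dir='east')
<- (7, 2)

-> maze.sense(dir='east')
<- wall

-> stack.pop()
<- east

-> maze.move(dir='west')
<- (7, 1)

-> stack.pop()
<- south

-> maze.move(dir='north')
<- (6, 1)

-> stack.pop()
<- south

-> maze.move(dir='north')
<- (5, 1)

-> stack.pop()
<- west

-> maze.move(dir='east')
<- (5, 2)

-> maze.sense(dir='east')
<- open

-> stack.push(x='east')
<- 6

-> maze.move(dir='east')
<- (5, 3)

-> maze.sense(dir='south')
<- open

-> stack.push(x='south')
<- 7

-> maze.move(dir='south')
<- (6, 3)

-> maze.sense(dir='east')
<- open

-> stack.push(x='east')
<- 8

-> maze.move(dir='east')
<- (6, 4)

-> maze.sense(dir='south')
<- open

-> stack.push(x='south')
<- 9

-> maze.move(dir='south')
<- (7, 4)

-> maze.sense(dir='east')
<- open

-> stack.push(x='east')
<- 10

-> maze.move(dir='east')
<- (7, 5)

-> maze.sense(dir='east')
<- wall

-> maze.sense(dir='north')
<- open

-> stack.push(x='north')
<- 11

-> maze.move(dir='north')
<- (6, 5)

-> maze.sense(dir='east')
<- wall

-> maze.sense(dir='north')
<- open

-> stack.push(x='north')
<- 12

-> maze.move(dir='north')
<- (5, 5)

-> maze.sense(dir='west')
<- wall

-> maze.sense(dir='east')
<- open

-> stack.push(x='east')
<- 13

-> maze.move(dir='east')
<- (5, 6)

-> maze.sense(dir='east')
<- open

-> stack.push(x='east')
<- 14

-> maze.move(dir='east')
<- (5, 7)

-> maze.sense(dir='south')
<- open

-> stack.push(x='south')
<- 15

-> maze.move(dir='south')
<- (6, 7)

-> maze.sense(dir='south')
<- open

-> stack.push(x='south')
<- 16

-> maze.move(dir='south')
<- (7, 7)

-> maze.sense(dir='east')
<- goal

-> maze.move(dir='east')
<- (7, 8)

Answer: (7, 8)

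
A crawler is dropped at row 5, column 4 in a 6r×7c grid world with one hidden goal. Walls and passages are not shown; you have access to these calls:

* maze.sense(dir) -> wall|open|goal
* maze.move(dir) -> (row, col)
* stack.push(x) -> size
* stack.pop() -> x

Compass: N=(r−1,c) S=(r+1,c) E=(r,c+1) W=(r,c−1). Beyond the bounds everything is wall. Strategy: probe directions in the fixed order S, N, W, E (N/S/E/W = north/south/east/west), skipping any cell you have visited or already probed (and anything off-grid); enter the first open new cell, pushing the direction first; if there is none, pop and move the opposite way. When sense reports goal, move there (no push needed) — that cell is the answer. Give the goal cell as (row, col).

·→ maze.sense(dir='north')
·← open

·→ stack.push(x='north')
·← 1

·→ maze.move(dir='north')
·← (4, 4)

·→ maze.sense(dir='north')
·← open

·→ stack.push(x='north')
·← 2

·→ maze.move(dir='north')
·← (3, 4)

·→ maze.sense(dir='north')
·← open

·→ stack.push(x='north')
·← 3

·→ maze.move(dir='north')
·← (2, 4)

·→ maze.sense(dir='north')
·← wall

·→ maze.sense(dir='west')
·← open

·→ stack.push(x='west')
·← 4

·→ maze.move(dir='west')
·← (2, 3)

·→ maze.sense(dir='south')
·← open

·→ stack.push(x='south')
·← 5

·→ maze.move(dir='south')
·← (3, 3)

·→ maze.sense(dir='south')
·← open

·→ stack.push(x='south')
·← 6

·→ maze.move(dir='south')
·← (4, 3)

·→ maze.sense(dir='south')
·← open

·→ stack.push(x='south')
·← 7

·→ maze.move(dir='south')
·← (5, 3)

·→ maze.sense(dir='west')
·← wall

·→ stack.pop()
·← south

·→ maze.move(dir='north')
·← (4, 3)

·→ maze.sense(dir='west')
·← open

·→ stack.push(x='west')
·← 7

·→ maze.move(dir='west')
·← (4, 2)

·→ maze.sense(dir='north')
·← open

·→ stack.push(x='north')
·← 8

·→ maze.move(dir='north')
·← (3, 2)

·→ maze.sense(dir='north')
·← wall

·→ maze.sense(dir='west')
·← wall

·→ stack.pop()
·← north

·→ maze.move(dir='south')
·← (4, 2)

·→ maze.sense(dir='west')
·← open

·→ stack.push(x='west')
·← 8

·→ maze.move(dir='west')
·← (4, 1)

·→ maze.sense(dir='south')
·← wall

·→ maze.sense(dir='west')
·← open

·→ stack.push(x='west')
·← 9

·→ maze.move(dir='west')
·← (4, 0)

·→ maze.sense(dir='south')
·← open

·→ stack.push(x='south')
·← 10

·→ maze.move(dir='south')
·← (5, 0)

·→ stack.pop()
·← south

·→ maze.move(dir='north')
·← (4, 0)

·→ maze.sense(dir='north')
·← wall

·→ stack.pop()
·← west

·→ maze.move(dir='east')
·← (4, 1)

·→ stack.pop()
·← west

·→ maze.move(dir='east')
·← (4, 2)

·→ stack.pop()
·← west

·→ maze.move(dir='east')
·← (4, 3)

·→ stack.pop()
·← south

·→ maze.move(dir='north')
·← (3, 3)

·→ stack.pop()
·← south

·→ maze.move(dir='north')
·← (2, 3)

·→ maze.sense(dir='north')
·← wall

·→ stack.pop()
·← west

·→ maze.move(dir='east')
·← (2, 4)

·→ maze.sense(dir='east')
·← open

·→ stack.push(x='east')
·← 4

·→ maze.move(dir='east')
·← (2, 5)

·→ maze.sense(dir='south')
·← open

·→ stack.push(x='south')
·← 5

·→ maze.move(dir='south')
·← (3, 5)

·→ maze.sense(dir='south')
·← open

·→ stack.push(x='south')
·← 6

·→ maze.move(dir='south')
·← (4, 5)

·→ maze.sense(dir='south')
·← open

·→ stack.push(x='south')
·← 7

·→ maze.move(dir='south')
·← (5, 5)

·→ maze.sense(dir='east')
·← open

·→ stack.push(x='east')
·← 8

·→ maze.move(dir='east')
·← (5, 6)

·→ maze.sense(dir='north')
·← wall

·→ stack.pop()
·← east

·→ maze.move(dir='west')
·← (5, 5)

·→ stack.pop()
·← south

·→ maze.move(dir='north')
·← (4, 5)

·→ stack.pop()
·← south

·→ maze.move(dir='north')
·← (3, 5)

·→ maze.sense(dir='east')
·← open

·→ stack.push(x='east')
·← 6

·→ maze.move(dir='east')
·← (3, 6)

·→ maze.sense(dir='north')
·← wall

·→ stack.pop()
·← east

·→ maze.move(dir='west')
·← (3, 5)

·→ stack.pop()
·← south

·→ maze.move(dir='north')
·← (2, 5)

·→ maze.sense(dir='north')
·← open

·→ stack.push(x='north')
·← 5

·→ maze.move(dir='north')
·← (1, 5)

·→ maze.sense(dir='north')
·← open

·→ stack.push(x='north')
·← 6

·→ maze.move(dir='north')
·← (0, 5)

·→ maze.sense(dir='west')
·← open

·→ stack.push(x='west')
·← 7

·→ maze.move(dir='west')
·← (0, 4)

·→ maze.sense(dir='west')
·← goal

·→ maze.move(dir='west')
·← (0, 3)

Answer: (0, 3)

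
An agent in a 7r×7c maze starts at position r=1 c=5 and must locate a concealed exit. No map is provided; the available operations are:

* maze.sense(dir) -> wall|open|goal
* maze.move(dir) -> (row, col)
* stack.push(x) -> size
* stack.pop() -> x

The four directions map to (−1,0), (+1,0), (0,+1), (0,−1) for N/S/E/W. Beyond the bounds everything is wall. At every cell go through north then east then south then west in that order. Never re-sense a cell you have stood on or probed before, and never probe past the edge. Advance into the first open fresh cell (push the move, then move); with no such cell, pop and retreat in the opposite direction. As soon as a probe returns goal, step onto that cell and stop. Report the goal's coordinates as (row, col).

Calling maze.sense on dir=north, yielding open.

Next I call stack.push on x=north, yielding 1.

I call maze.move on dir=north, — result: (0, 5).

I try maze.sense on dir=east, — result: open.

Now I run stack.push on x=east, and observe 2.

I invoke maze.move on dir=east, giving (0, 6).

I run maze.sense on dir=south, giving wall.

Using stack.pop, → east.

Now I run maze.move on dir=west, and get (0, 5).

Then maze.sense on dir=west, → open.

Invoking stack.push on x=west, — result: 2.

I use maze.move on dir=west, and see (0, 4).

I invoke maze.sense on dir=south, — result: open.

Now I run stack.push on x=south, giving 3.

I try maze.move on dir=south, and observe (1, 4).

I try maze.sense on dir=south, which returns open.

Invoking stack.push on x=south, giving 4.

I run maze.move on dir=south, → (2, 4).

Next I call maze.sense on dir=east, and see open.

Then stack.push on x=east, which returns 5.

Now I run maze.move on dir=east, which returns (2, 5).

Now I run maze.sense on dir=east, and observe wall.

I invoke maze.sense on dir=south, → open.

I call stack.push on x=south, yielding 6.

I use maze.move on dir=south, — result: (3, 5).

Invoking maze.sense on dir=east, → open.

I run stack.push on x=east, which returns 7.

Calling maze.move on dir=east, and see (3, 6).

Using maze.sense on dir=south, and get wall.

Then stack.pop, — result: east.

I invoke maze.move on dir=west, → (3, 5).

Calling maze.sense on dir=south, yielding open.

I run stack.push on x=south, : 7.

Next I call maze.move on dir=south, — result: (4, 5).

I invoke maze.sense on dir=south, and see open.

I use stack.push on x=south, which returns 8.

I call maze.move on dir=south, and observe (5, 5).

Now I run maze.sense on dir=east, which returns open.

Calling stack.push on x=east, : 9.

Then maze.move on dir=east, which returns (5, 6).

Calling maze.sense on dir=south, and get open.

I try stack.push on x=south, and get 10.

Using maze.move on dir=south, — result: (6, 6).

I invoke maze.sense on dir=west, giving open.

I call stack.push on x=west, → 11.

Using maze.move on dir=west, and see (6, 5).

Invoking maze.sense on dir=west, and see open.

Then stack.push on x=west, — result: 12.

Using maze.move on dir=west, : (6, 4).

I use maze.sense on dir=north, → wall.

Next I call maze.sense on dir=west, and observe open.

Invoking stack.push on x=west, and get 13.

I try maze.move on dir=west, and see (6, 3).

I run maze.sense on dir=north, : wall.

Then maze.sense on dir=west, and get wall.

Next I call stack.pop(), and get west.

I use maze.move on dir=east, yielding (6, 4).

I call stack.pop, which returns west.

Invoking maze.move on dir=east, which returns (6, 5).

Then stack.pop, → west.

Invoking maze.move on dir=east, and see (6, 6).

I use stack.pop, : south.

I invoke maze.move on dir=north, → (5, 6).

I try stack.pop, giving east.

Next I call maze.move on dir=west, → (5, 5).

Invoking stack.pop(), and get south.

I call maze.move on dir=north, and get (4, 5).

Using maze.sense on dir=west, : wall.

I run stack.pop, : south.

Now I run maze.move on dir=north, yielding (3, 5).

Using maze.sense on dir=west, and see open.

I use stack.push on x=west, and get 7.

Now I run maze.move on dir=west, yielding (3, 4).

I invoke maze.sense on dir=west, : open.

I invoke stack.push on x=west, giving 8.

Calling maze.move on dir=west, yielding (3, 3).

I try maze.sense on dir=north, → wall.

I try maze.sense on dir=south, : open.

I invoke stack.push on x=south, yielding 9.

Calling maze.move on dir=south, and get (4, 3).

I call maze.sense on dir=west, which returns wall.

Then stack.pop, giving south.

Using maze.move on dir=north, and see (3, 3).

I use maze.sense on dir=west, and get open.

Now I run stack.push on x=west, → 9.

Next I call maze.move on dir=west, — result: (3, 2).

Calling maze.sense on dir=north, and get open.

I invoke stack.push on x=north, and observe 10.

I use maze.move on dir=north, — result: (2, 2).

Invoking maze.sense on dir=north, : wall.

Then maze.sense on dir=west, giving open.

I try stack.push on x=west, and observe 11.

Then maze.move on dir=west, giving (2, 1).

I try maze.sense on dir=north, and get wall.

I call maze.sense on dir=south, and observe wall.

I use maze.sense on dir=west, → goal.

I call maze.move on dir=west, which returns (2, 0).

Answer: (2, 0)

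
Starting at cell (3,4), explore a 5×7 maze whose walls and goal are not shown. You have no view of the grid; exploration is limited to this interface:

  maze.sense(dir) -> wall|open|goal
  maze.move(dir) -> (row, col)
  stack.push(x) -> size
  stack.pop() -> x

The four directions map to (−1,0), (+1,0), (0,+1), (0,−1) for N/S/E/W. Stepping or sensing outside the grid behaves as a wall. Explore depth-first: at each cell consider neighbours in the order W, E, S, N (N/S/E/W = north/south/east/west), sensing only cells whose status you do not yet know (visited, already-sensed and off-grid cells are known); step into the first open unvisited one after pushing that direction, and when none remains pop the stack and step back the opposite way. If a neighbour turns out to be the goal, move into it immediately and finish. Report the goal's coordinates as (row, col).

;; 1. maze.sense(west) == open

;; 2. stack.push(west) == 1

;; 3. maze.move(west) == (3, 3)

;; 4. maze.sense(west) == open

;; 5. stack.push(west) == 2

;; 6. maze.move(west) == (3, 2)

;; 7. maze.sense(west) == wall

;; 8. maze.sense(south) == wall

;; 9. maze.sense(north) == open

;; 10. stack.push(north) == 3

;; 11. maze.move(north) == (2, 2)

;; 12. maze.sense(west) == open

;; 13. stack.push(west) == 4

;; 14. maze.move(west) == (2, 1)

;; 15. maze.sense(west) == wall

;; 16. maze.sense(north) == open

;; 17. stack.push(north) == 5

;; 18. maze.move(north) == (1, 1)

;; 19. maze.sense(west) == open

;; 20. stack.push(west) == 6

;; 21. maze.move(west) == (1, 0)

;; 22. maze.sense(north) == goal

;; 23. maze.move(north) == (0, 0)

Answer: (0, 0)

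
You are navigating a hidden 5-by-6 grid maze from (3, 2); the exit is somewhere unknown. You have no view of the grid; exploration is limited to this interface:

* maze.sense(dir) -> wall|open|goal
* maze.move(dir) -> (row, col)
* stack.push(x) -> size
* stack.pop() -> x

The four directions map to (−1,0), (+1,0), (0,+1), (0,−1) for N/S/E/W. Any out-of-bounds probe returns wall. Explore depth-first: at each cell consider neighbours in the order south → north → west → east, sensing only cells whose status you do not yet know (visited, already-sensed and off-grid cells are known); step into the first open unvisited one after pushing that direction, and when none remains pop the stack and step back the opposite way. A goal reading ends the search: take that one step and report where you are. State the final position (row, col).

I call maze.sense with dir: south, giving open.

Invoking stack.push with x: south, and see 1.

I invoke maze.move with dir: south, yielding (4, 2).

I invoke maze.sense with dir: west, and get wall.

Using maze.sense with dir: east, and observe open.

Then stack.push with x: east, : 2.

I use maze.move with dir: east, and see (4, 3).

I try maze.sense with dir: north, giving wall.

Now I run maze.sense with dir: east, → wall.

I try stack.pop, → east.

I run maze.move with dir: west, and see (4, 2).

I call stack.pop(), — result: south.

I call maze.move with dir: north, — result: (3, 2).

Then maze.sense with dir: north, → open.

I try stack.push with x: north, giving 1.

I invoke maze.move with dir: north, yielding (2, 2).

I call maze.sense with dir: north, — result: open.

I invoke stack.push with x: north, → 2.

I use maze.move with dir: north, — result: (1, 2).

I run maze.sense with dir: north, giving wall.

I invoke maze.sense with dir: west, and observe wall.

I use maze.sense with dir: east, and see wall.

Now I run stack.pop(), and get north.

I try maze.move with dir: south, and get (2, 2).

Calling maze.sense with dir: west, : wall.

Then maze.sense with dir: east, and observe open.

I use stack.push with x: east, — result: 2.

I invoke maze.move with dir: east, giving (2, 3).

I invoke maze.sense with dir: east, and get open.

I call stack.push with x: east, giving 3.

I use maze.move with dir: east, which returns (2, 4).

Invoking maze.sense with dir: south, → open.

I try stack.push with x: south, giving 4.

Next I call maze.move with dir: south, — result: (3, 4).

I call maze.sense with dir: east, and get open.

I use stack.push with x: east, — result: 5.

I call maze.move with dir: east, giving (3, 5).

I call maze.sense with dir: south, and see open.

Calling stack.push with x: south, which returns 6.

Then maze.move with dir: south, which returns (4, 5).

I invoke stack.pop, — result: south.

I invoke maze.move with dir: north, yielding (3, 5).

Using maze.sense with dir: north, and observe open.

I run stack.push with x: north, and see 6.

I try maze.move with dir: north, — result: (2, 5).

Then maze.sense with dir: north, and see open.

Next I call stack.push with x: north, and observe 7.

I call maze.move with dir: north, and see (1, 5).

Then maze.sense with dir: north, yielding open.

I run stack.push with x: north, which returns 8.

I use maze.move with dir: north, giving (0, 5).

I invoke maze.sense with dir: west, giving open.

Then stack.push with x: west, and observe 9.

Invoking maze.move with dir: west, which returns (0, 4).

I run maze.sense with dir: south, — result: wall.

Invoking maze.sense with dir: west, giving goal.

Invoking maze.move with dir: west, yielding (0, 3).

Answer: (0, 3)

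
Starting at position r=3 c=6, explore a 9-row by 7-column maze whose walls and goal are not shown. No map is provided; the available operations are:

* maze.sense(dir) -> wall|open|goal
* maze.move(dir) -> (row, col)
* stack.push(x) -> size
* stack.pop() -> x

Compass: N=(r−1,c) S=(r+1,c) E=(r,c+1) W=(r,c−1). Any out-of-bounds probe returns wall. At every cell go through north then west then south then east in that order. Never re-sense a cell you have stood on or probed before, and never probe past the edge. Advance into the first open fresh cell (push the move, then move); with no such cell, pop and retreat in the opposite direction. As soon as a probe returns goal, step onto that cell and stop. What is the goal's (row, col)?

Now I run maze.sense(dir=north), which returns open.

Now I run stack.push(x=north), giving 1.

I try maze.move(dir=north), which returns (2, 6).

I use maze.sense(dir=north), and see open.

Next I call stack.push(x=north), and get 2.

I run maze.move(dir=north), → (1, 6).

I use maze.sense(dir=north), : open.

Invoking stack.push(x=north), which returns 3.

Calling maze.move(dir=north), : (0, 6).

I use maze.sense(dir=west), and observe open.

Invoking stack.push(x=west), giving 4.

Invoking maze.move(dir=west), → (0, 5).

Using maze.sense(dir=west), : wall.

I try maze.sense(dir=south), giving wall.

Then stack.pop, → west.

I invoke maze.move(dir=east), which returns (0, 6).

Then stack.pop(), : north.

Invoking maze.move(dir=south), yielding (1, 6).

I try stack.pop(), which returns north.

Calling maze.move(dir=south), and see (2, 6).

I run maze.sense(dir=west), — result: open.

Calling stack.push(x=west), and get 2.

I invoke maze.move(dir=west), → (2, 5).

Calling maze.sense(dir=west), : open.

I run stack.push(x=west), which returns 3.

Now I run maze.move(dir=west), : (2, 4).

I use maze.sense(dir=north), giving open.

Invoking stack.push(x=north), — result: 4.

I call maze.move(dir=north), and observe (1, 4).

Calling maze.sense(dir=west), → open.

I call stack.push(x=west), and observe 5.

I use maze.move(dir=west), giving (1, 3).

Using maze.sense(dir=north), — result: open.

Now I run stack.push(x=north), and observe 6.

I call maze.move(dir=north), : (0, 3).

I try maze.sense(dir=west), : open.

Invoking stack.push(x=west), and observe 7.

I call maze.move(dir=west), which returns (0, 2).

Now I run maze.sense(dir=west), and see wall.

Using maze.sense(dir=south), — result: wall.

I call stack.pop, giving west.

Then maze.move(dir=east), yielding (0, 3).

I use stack.pop, and get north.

I use maze.move(dir=south), and get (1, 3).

Then maze.sense(dir=south), and see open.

Calling stack.push(x=south), : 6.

Using maze.move(dir=south), and observe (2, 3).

Using maze.sense(dir=west), which returns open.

Next I call stack.push(x=west), : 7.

Next I call maze.move(dir=west), — result: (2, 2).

Using maze.sense(dir=west), yielding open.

Invoking stack.push(x=west), → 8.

Then maze.move(dir=west), which returns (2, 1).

I use maze.sense(dir=north), yielding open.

I call stack.push(x=north), yielding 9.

Next I call maze.move(dir=north), giving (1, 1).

I invoke maze.sense(dir=west), yielding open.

Invoking stack.push(x=west), giving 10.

I run maze.move(dir=west), and get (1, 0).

Next I call maze.sense(dir=north), and see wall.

Invoking maze.sense(dir=south), giving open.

I try stack.push(x=south), → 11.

Calling maze.move(dir=south), giving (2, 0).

I run maze.sense(dir=south), and observe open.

Now I run stack.push(x=south), yielding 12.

I call maze.move(dir=south), which returns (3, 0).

I call maze.sense(dir=south), → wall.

Next I call maze.sense(dir=east), which returns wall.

I call stack.pop, → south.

I call maze.move(dir=north), which returns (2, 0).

I run stack.pop(), yielding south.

Invoking maze.move(dir=north), — result: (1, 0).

I try stack.pop, : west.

I call maze.move(dir=east), and observe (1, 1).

I call stack.pop, → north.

I call maze.move(dir=south), : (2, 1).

Next I call stack.pop(), and observe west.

Then maze.move(dir=east), yielding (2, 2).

I use maze.sense(dir=south), and see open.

Invoking stack.push(x=south), : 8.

Next I call maze.move(dir=south), → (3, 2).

Invoking maze.sense(dir=south), yielding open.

I invoke stack.push(x=south), → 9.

Calling maze.move(dir=south), : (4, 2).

Then maze.sense(dir=west), → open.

Using stack.push(x=west), and observe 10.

Then maze.move(dir=west), and see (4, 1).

I call maze.sense(dir=south), and get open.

Then stack.push(x=south), — result: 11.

Calling maze.move(dir=south), and see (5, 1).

Using maze.sense(dir=west), → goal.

I try maze.move(dir=west), yielding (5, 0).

Answer: (5, 0)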